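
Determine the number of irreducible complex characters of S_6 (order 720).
11

Argument: The number of irreducible complex representations of a finite group equals its number of conjugacy classes. Conjugacy classes in S_6 correspond to cycle types, i.e. partitions of 6; there are p(6) = 11 of them, so S_6 (order 720) has exactly 11 irreducible complex representations.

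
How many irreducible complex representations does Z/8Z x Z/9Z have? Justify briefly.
72

Argument: The number of irreducible complex representations of a finite group equals its number of conjugacy classes. Z/8Z x Z/9Z is abelian of order 72, so every element is its own conjugacy class: 72 classes, so Z/8Z x Z/9Z (order 72) has exactly 72 irreducible complex representations.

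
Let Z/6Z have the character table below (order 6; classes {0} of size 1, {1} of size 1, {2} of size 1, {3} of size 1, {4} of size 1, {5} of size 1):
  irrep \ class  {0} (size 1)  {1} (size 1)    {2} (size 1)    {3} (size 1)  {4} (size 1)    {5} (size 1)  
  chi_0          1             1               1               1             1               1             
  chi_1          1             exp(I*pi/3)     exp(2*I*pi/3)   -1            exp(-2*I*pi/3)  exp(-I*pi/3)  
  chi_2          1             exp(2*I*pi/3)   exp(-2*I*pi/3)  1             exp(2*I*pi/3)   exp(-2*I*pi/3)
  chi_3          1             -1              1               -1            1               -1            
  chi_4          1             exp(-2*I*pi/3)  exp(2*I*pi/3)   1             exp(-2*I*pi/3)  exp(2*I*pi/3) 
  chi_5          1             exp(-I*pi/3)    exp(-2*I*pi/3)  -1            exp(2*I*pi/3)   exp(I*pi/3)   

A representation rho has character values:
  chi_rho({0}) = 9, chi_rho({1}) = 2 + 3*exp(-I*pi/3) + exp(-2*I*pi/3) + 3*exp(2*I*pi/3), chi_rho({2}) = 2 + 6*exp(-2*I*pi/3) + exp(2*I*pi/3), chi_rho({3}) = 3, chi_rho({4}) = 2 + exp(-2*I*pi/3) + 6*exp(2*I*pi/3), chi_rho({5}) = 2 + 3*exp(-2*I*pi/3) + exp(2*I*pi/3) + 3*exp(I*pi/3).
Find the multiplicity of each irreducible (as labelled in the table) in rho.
Multiplicities: chi_0: 2, chi_1: 0, chi_2: 3, chi_3: 0, chi_4: 1, chi_5: 3.

Reasoning: Use <chi_rho, chi> = (1/|G|) sum_C |C| * chi_rho(C) * conj(chi(C)) with |G| = 6 for each irreducible chi in the table:
  <chi_rho, chi_0> = (1/6)[1*(9)*conj(1) + 1*(2 + 3*exp(-I*pi/3) + exp(-2*I*pi/3) + 3*exp(2*I*pi/3))*conj(1) + 1*(2 + 6*exp(-2*I*pi/3) + exp(2*I*pi/3))*conj(1) + 1*(3)*conj(1) + 1*(2 + exp(-2*I*pi/3) + 6*exp(2*I*pi/3))*conj(1) + 1*(2 + 3*exp(-2*I*pi/3) + exp(2*I*pi/3) + 3*exp(I*pi/3))*conj(1)]
      = (1/6)[(9) + (2 + 3*exp(-I*pi/3) + exp(-2*I*pi/3) + 3*exp(2*I*pi/3)) + (2 + 6*exp(-2*I*pi/3) + exp(2*I*pi/3)) + (3) + (2 + exp(-2*I*pi/3) + 6*exp(2*I*pi/3)) + (2 + 3*exp(-2*I*pi/3) + exp(2*I*pi/3) + 3*exp(I*pi/3))] = 12/6 = 2
  <chi_rho, chi_1> = (1/6)[1*(9)*conj(1) + 1*(2 + 3*exp(-I*pi/3) + exp(-2*I*pi/3) + 3*exp(2*I*pi/3))*conj(exp(I*pi/3)) + 1*(2 + 6*exp(-2*I*pi/3) + exp(2*I*pi/3))*conj(exp(2*I*pi/3)) + 1*(3)*conj(-1) + 1*(2 + exp(-2*I*pi/3) + 6*exp(2*I*pi/3))*conj(exp(-2*I*pi/3)) + 1*(2 + 3*exp(-2*I*pi/3) + exp(2*I*pi/3) + 3*exp(I*pi/3))*conj(exp(-I*pi/3))]
      = (1/6)[(9) + (-1 + 3*exp(-2*I*pi/3) + 2*exp(-I*pi/3) + 3*exp(I*pi/3)) + (1 + 2*exp(-2*I*pi/3) + 6*exp(2*I*pi/3)) + (-3) + (1 + 6*exp(-2*I*pi/3) + 2*exp(2*I*pi/3)) + (-1 + 3*exp(-I*pi/3) + 2*exp(I*pi/3) + 3*exp(2*I*pi/3))] = 0/6 = 0
  <chi_rho, chi_2> = (1/6)[1*(9)*conj(1) + 1*(2 + 3*exp(-I*pi/3) + exp(-2*I*pi/3) + 3*exp(2*I*pi/3))*conj(exp(2*I*pi/3)) + 1*(2 + 6*exp(-2*I*pi/3) + exp(2*I*pi/3))*conj(exp(-2*I*pi/3)) + 1*(3)*conj(1) + 1*(2 + exp(-2*I*pi/3) + 6*exp(2*I*pi/3))*conj(exp(2*I*pi/3)) + 1*(2 + 3*exp(-2*I*pi/3) + exp(2*I*pi/3) + 3*exp(I*pi/3))*conj(exp(-2*I*pi/3))]
      = (1/6)[(9) + (2*exp(-2*I*pi/3) + exp(2*I*pi/3)) + (6 + exp(-2*I*pi/3) + 2*exp(2*I*pi/3)) + (3) + (6 + 2*exp(-2*I*pi/3) + exp(2*I*pi/3)) + (exp(-2*I*pi/3) + 2*exp(2*I*pi/3))] = 18/6 = 3
  <chi_rho, chi_3> = (1/6)[1*(9)*conj(1) + 1*(2 + 3*exp(-I*pi/3) + exp(-2*I*pi/3) + 3*exp(2*I*pi/3))*conj(-1) + 1*(2 + 6*exp(-2*I*pi/3) + exp(2*I*pi/3))*conj(1) + 1*(3)*conj(-1) + 1*(2 + exp(-2*I*pi/3) + 6*exp(2*I*pi/3))*conj(1) + 1*(2 + 3*exp(-2*I*pi/3) + exp(2*I*pi/3) + 3*exp(I*pi/3))*conj(-1)]
      = (1/6)[(9) + (-2 - 3*exp(2*I*pi/3) - exp(-2*I*pi/3) - 3*exp(-I*pi/3)) + (2 + 6*exp(-2*I*pi/3) + exp(2*I*pi/3)) + (-3) + (2 + exp(-2*I*pi/3) + 6*exp(2*I*pi/3)) + (-2 - 3*exp(I*pi/3) - exp(2*I*pi/3) - 3*exp(-2*I*pi/3))] = 0/6 = 0
  <chi_rho, chi_4> = (1/6)[1*(9)*conj(1) + 1*(2 + 3*exp(-I*pi/3) + exp(-2*I*pi/3) + 3*exp(2*I*pi/3))*conj(exp(-2*I*pi/3)) + 1*(2 + 6*exp(-2*I*pi/3) + exp(2*I*pi/3))*conj(exp(2*I*pi/3)) + 1*(3)*conj(1) + 1*(2 + exp(-2*I*pi/3) + 6*exp(2*I*pi/3))*conj(exp(-2*I*pi/3)) + 1*(2 + 3*exp(-2*I*pi/3) + exp(2*I*pi/3) + 3*exp(I*pi/3))*conj(exp(2*I*pi/3))]
      = (1/6)[(9) + (1 + 3*exp(-2*I*pi/3) + 2*exp(2*I*pi/3) + 3*exp(I*pi/3)) + (1 + 2*exp(-2*I*pi/3) + 6*exp(2*I*pi/3)) + (3) + (1 + 6*exp(-2*I*pi/3) + 2*exp(2*I*pi/3)) + (1 + 3*exp(-I*pi/3) + 2*exp(-2*I*pi/3) + 3*exp(2*I*pi/3))] = 6/6 = 1
  <chi_rho, chi_5> = (1/6)[1*(9)*conj(1) + 1*(2 + 3*exp(-I*pi/3) + exp(-2*I*pi/3) + 3*exp(2*I*pi/3))*conj(exp(-I*pi/3)) + 1*(2 + 6*exp(-2*I*pi/3) + exp(2*I*pi/3))*conj(exp(-2*I*pi/3)) + 1*(3)*conj(-1) + 1*(2 + exp(-2*I*pi/3) + 6*exp(2*I*pi/3))*conj(exp(2*I*pi/3)) + 1*(2 + 3*exp(-2*I*pi/3) + exp(2*I*pi/3) + 3*exp(I*pi/3))*conj(exp(I*pi/3))]
      = (1/6)[(9) + (exp(-I*pi/3) + 2*exp(I*pi/3)) + (6 + exp(-2*I*pi/3) + 2*exp(2*I*pi/3)) + (-3) + (6 + 2*exp(-2*I*pi/3) + exp(2*I*pi/3)) + (2*exp(-I*pi/3) + exp(I*pi/3))] = 18/6 = 3
(Exp terms are combined using exp(i*s)*conj(exp(i*t)) = exp(i*(s-t)), and sums of them are collapsed using the identity that for every m > 1 the m distinct m-th roots of unity sum to 0, e.g. 1 + exp(2*I*pi/3) + exp(-2*I*pi/3) = 0.)
Dimension check: dim(rho) = sum (mult * dim) = 2*1 + 0*1 + 3*1 + 0*1 + 1*1 + 3*1 = 9 = chi_rho(e) = 9.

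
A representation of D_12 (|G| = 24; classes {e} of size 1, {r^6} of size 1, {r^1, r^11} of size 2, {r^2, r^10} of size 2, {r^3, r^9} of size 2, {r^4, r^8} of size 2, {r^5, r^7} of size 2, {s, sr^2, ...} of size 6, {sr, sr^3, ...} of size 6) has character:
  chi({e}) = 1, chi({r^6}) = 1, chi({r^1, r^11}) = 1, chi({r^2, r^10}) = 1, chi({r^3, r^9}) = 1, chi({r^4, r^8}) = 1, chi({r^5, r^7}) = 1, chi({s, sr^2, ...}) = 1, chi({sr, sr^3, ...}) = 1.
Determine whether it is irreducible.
Irreducible: <chi, chi> = 1.

Details: <chi, chi> = (1/|G|) sum_C |C| * |chi(C)|^2 = (1/24)[1*|1|^2 + 1*|1|^2 + 2*|1|^2 + 2*|1|^2 + 2*|1|^2 + 2*|1|^2 + 2*|1|^2 + 6*|1|^2 + 6*|1|^2]
  = (1/24)[(1) + (1) + (2) + (2) + (2) + (2) + (2) + (6) + (6)] = 24/24 = 1.
A character is irreducible iff <chi, chi> = 1, so this representation is irreducible.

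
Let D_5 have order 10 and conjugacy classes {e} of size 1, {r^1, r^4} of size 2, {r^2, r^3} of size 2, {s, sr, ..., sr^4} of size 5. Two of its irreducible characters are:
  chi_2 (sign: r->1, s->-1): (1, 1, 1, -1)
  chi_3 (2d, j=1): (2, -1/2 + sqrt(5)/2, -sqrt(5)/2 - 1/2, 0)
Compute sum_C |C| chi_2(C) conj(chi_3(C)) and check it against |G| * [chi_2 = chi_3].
Sum = 0; so <chi_2, chi_3> = 0 (distinct irreducibles are orthogonal).

Why: Compute term by term over conjugacy classes (|C| * chi_2(C) * conj(chi_3(C))):
  1*(1)*conj(2) + 2*(1)*conj(-1/2 + sqrt(5)/2) + 2*(1)*conj(-sqrt(5)/2 - 1/2) + 5*(-1)*conj(0)
  = (2) + (-1 + sqrt(5)) + (-sqrt(5) - 1) + (0)
  = 0.
Dividing by |G| = 10 gives 0/10 = 0, matching the row-orthogonality relation <chi_2, chi_3> = [chi_2 = chi_3].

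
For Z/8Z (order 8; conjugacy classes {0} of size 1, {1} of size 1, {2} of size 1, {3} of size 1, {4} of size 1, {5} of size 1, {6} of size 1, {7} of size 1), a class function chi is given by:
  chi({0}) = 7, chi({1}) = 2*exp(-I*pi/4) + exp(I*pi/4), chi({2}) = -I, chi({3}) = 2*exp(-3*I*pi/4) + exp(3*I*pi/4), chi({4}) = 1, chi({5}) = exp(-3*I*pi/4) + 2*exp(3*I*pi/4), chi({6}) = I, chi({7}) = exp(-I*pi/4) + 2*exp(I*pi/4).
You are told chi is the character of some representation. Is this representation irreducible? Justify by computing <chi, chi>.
Not irreducible (reducible): <chi, chi> = 9 > 1.

Justification: <chi, chi> = (1/|G|) sum_C |C| * |chi(C)|^2 = (1/8)[1*|7|^2 + 1*|2*exp(-I*pi/4) + exp(I*pi/4)|^2 + 1*|-I|^2 + 1*|2*exp(-3*I*pi/4) + exp(3*I*pi/4)|^2 + 1*|1|^2 + 1*|exp(-3*I*pi/4) + 2*exp(3*I*pi/4)|^2 + 1*|I|^2 + 1*|exp(-I*pi/4) + 2*exp(I*pi/4)|^2]
  = (1/8)[(49) + (5) + (1) + (5) + (1) + (5) + (1) + (5)] = 72/8 = 9.
(Exp terms are combined using exp(i*s)*conj(exp(i*t)) = exp(i*(s-t)), and sums of them are collapsed using the identity that for every m > 1 the m distinct m-th roots of unity sum to 0, e.g. 1 + exp(2*I*pi/3) + exp(-2*I*pi/3) = 0.)
A character is irreducible iff <chi, chi> = 1, so this representation is reducible.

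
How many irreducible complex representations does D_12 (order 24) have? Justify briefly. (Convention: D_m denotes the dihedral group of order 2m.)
9

Working: The number of irreducible complex representations of a finite group equals its number of conjugacy classes. D_12 has 9 conjugacy classes (n/2 + 3 for n even), so D_12 (order 24) has exactly 9 irreducible complex representations.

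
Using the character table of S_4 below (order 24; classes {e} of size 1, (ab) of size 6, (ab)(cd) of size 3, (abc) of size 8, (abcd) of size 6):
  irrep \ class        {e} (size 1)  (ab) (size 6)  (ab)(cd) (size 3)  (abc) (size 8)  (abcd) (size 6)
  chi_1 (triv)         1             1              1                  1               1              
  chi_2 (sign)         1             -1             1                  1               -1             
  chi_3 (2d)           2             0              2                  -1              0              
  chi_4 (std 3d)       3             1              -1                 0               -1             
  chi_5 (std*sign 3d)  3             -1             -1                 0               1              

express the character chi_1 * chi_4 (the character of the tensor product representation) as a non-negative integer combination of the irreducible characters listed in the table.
chi_1 tensor chi_4 = chi_4 (all other irreducibles have multiplicity 0).

Proof sketch: The character of a tensor product is the pointwise product (chi_1 * chi_4)(C) = chi_1(C) * chi_4(C):
  {e}: (1)*(3), (ab): (1)*(1), (ab)(cd): (1)*(-1), (abc): (1)*(0), (abcd): (1)*(-1)
so (chi_1 * chi_4) takes values
  {e} -> 3, (ab) -> 1, (ab)(cd) -> -1, (abc) -> 0, (abcd) -> -1.
Now take the inner product of this character with each irreducible chi from the table, <chi_1*chi_4, chi> = (1/24) sum_C |C| (chi_1*chi_4)(C) conj(chi(C)):
  <chi_1*chi_4, chi_1> = (1/24)[1*(3)*conj(1) + 6*(1)*conj(1) + 3*(-1)*conj(1) + 8*(0)*conj(1) + 6*(-1)*conj(1)]
      = (1/24)[(3) + (6) + (-3) + (0) + (-6)] = 0/24 = 0
  <chi_1*chi_4, chi_2> = (1/24)[1*(3)*conj(1) + 6*(1)*conj(-1) + 3*(-1)*conj(1) + 8*(0)*conj(1) + 6*(-1)*conj(-1)]
      = (1/24)[(3) + (-6) + (-3) + (0) + (6)] = 0/24 = 0
  <chi_1*chi_4, chi_3> = (1/24)[1*(3)*conj(2) + 6*(1)*conj(0) + 3*(-1)*conj(2) + 8*(0)*conj(-1) + 6*(-1)*conj(0)]
      = (1/24)[(6) + (0) + (-6) + (0) + (0)] = 0/24 = 0
  <chi_1*chi_4, chi_4> = (1/24)[1*(3)*conj(3) + 6*(1)*conj(1) + 3*(-1)*conj(-1) + 8*(0)*conj(0) + 6*(-1)*conj(-1)]
      = (1/24)[(9) + (6) + (3) + (0) + (6)] = 24/24 = 1
  <chi_1*chi_4, chi_5> = (1/24)[1*(3)*conj(3) + 6*(1)*conj(-1) + 3*(-1)*conj(-1) + 8*(0)*conj(0) + 6*(-1)*conj(1)]
      = (1/24)[(9) + (-6) + (3) + (0) + (-6)] = 0/24 = 0
Hence the multiplicities are chi_4: 1. Dimension check: dim(chi_1)*dim(chi_4) = 1*3 = 3 and sum (mult * dim) = 1*3 = 3.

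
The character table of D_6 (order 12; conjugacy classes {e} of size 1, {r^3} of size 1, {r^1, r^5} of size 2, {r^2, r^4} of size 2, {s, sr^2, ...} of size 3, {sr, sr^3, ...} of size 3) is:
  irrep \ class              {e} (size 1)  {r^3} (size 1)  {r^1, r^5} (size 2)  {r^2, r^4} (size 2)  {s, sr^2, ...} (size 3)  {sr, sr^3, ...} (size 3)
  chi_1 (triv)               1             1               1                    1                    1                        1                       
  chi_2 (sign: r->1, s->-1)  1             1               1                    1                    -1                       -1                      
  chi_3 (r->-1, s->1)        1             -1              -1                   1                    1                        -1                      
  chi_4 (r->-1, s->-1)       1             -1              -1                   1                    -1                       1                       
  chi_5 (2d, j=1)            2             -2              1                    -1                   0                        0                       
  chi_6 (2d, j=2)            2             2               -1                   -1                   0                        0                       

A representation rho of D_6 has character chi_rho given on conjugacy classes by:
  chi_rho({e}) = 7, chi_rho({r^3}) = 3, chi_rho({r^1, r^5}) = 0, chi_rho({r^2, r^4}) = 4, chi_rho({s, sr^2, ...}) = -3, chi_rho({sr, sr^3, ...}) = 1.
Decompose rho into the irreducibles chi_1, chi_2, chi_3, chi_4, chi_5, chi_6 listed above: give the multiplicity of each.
Multiplicities: chi_1: 1, chi_2: 2, chi_3: 0, chi_4: 2, chi_5: 0, chi_6: 1.

Justification: Use <chi_rho, chi> = (1/|G|) sum_C |C| * chi_rho(C) * conj(chi(C)) with |G| = 12 for each irreducible chi in the table:
  <chi_rho, chi_1> = (1/12)[1*(7)*conj(1) + 1*(3)*conj(1) + 2*(0)*conj(1) + 2*(4)*conj(1) + 3*(-3)*conj(1) + 3*(1)*conj(1)]
      = (1/12)[(7) + (3) + (0) + (8) + (-9) + (3)] = 12/12 = 1
  <chi_rho, chi_2> = (1/12)[1*(7)*conj(1) + 1*(3)*conj(1) + 2*(0)*conj(1) + 2*(4)*conj(1) + 3*(-3)*conj(-1) + 3*(1)*conj(-1)]
      = (1/12)[(7) + (3) + (0) + (8) + (9) + (-3)] = 24/12 = 2
  <chi_rho, chi_3> = (1/12)[1*(7)*conj(1) + 1*(3)*conj(-1) + 2*(0)*conj(-1) + 2*(4)*conj(1) + 3*(-3)*conj(1) + 3*(1)*conj(-1)]
      = (1/12)[(7) + (-3) + (0) + (8) + (-9) + (-3)] = 0/12 = 0
  <chi_rho, chi_4> = (1/12)[1*(7)*conj(1) + 1*(3)*conj(-1) + 2*(0)*conj(-1) + 2*(4)*conj(1) + 3*(-3)*conj(-1) + 3*(1)*conj(1)]
      = (1/12)[(7) + (-3) + (0) + (8) + (9) + (3)] = 24/12 = 2
  <chi_rho, chi_5> = (1/12)[1*(7)*conj(2) + 1*(3)*conj(-2) + 2*(0)*conj(1) + 2*(4)*conj(-1) + 3*(-3)*conj(0) + 3*(1)*conj(0)]
      = (1/12)[(14) + (-6) + (0) + (-8) + (0) + (0)] = 0/12 = 0
  <chi_rho, chi_6> = (1/12)[1*(7)*conj(2) + 1*(3)*conj(2) + 2*(0)*conj(-1) + 2*(4)*conj(-1) + 3*(-3)*conj(0) + 3*(1)*conj(0)]
      = (1/12)[(14) + (6) + (0) + (-8) + (0) + (0)] = 12/12 = 1
Dimension check: dim(rho) = sum (mult * dim) = 1*1 + 2*1 + 0*1 + 2*1 + 0*2 + 1*2 = 7 = chi_rho(e) = 7.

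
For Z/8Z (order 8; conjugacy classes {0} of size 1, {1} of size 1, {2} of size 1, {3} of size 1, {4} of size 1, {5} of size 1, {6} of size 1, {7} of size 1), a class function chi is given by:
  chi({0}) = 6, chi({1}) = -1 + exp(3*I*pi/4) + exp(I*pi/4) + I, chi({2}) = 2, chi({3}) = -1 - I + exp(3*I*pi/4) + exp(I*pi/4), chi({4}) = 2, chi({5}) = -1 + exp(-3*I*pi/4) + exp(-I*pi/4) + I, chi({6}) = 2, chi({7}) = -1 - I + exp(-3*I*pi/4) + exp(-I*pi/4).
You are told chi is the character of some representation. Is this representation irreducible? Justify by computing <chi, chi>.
Not irreducible (reducible): <chi, chi> = 8 > 1.

<chi, chi> = (1/|G|) sum_C |C| * |chi(C)|^2 = (1/8)[1*|6|^2 + 1*|-1 + exp(3*I*pi/4) + exp(I*pi/4) + I|^2 + 1*|2|^2 + 1*|-1 - I + exp(3*I*pi/4) + exp(I*pi/4)|^2 + 1*|2|^2 + 1*|-1 + exp(-3*I*pi/4) + exp(-I*pi/4) + I|^2 + 1*|2|^2 + 1*|-1 - I + exp(-3*I*pi/4) + exp(-I*pi/4)|^2]
  = (1/8)[(36) + (4 - 2*exp(3*I*pi/4) - 2*exp(-3*I*pi/4)) + (4) + (4 - 2*exp(I*pi/4) - 2*exp(-I*pi/4)) + (4) + (4 - 2*exp(I*pi/4) - 2*exp(-I*pi/4)) + (4) + (4 - 2*exp(3*I*pi/4) - 2*exp(-3*I*pi/4))] = 64/8 = 8.
(Exp terms are combined using exp(i*s)*conj(exp(i*t)) = exp(i*(s-t)), and sums of them are collapsed using the identity that for every m > 1 the m distinct m-th roots of unity sum to 0, e.g. 1 + exp(2*I*pi/3) + exp(-2*I*pi/3) = 0.)
A character is irreducible iff <chi, chi> = 1, so this representation is reducible.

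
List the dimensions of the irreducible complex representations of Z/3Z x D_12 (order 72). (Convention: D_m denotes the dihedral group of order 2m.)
Dimensions: 1, 1, 1, 1, 1, 1, 1, 1, 1, 1, 1, 1, 2, 2, 2, 2, 2, 2, 2, 2, 2, 2, 2, 2, 2, 2, 2

Working: There are 27 irreducibles (= number of conjugacy classes). Their dimensions d_i satisfy sum d_i^2 = |G| = 72: 1 + 1 + 1 + 1 + 1 + 1 + 1 + 1 + 1 + 1 + 1 + 1 + 4 + 4 + 4 + 4 + 4 + 4 + 4 + 4 + 4 + 4 + 4 + 4 + 4 + 4 + 4 = 72. (For the product with Z/3Z: each of the 3 1-dim characters of Z/3Z tensors with each irrep of D_12, giving 3 copies of each D_12-dimension.)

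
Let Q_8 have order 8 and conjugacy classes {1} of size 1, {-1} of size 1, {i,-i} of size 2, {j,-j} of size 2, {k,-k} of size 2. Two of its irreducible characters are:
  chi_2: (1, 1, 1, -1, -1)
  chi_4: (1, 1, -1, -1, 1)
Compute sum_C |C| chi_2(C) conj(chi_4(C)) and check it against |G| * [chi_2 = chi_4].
Sum = 0; so <chi_2, chi_4> = 0 (distinct irreducibles are orthogonal).

Proof sketch: Compute term by term over conjugacy classes (|C| * chi_2(C) * conj(chi_4(C))):
  1*(1)*conj(1) + 1*(1)*conj(1) + 2*(1)*conj(-1) + 2*(-1)*conj(-1) + 2*(-1)*conj(1)
  = (1) + (1) + (-2) + (2) + (-2)
  = 0.
Dividing by |G| = 8 gives 0/8 = 0, matching the row-orthogonality relation <chi_2, chi_4> = [chi_2 = chi_4].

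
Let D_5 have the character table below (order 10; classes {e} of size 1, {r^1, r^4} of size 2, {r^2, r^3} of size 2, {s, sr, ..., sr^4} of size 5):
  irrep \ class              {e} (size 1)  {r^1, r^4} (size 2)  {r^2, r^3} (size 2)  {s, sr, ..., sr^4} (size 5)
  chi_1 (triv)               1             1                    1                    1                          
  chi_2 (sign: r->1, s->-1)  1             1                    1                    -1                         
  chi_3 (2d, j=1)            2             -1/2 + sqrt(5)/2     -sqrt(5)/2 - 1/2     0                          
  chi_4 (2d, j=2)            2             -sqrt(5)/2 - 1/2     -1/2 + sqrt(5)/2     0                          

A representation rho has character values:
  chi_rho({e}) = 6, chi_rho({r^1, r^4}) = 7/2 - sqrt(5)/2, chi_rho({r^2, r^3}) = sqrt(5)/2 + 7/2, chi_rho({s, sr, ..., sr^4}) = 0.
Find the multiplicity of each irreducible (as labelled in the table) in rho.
Multiplicities: chi_1: 2, chi_2: 2, chi_3: 0, chi_4: 1.

Solution. Use <chi_rho, chi> = (1/|G|) sum_C |C| * chi_rho(C) * conj(chi(C)) with |G| = 10 for each irreducible chi in the table:
  <chi_rho, chi_1> = (1/10)[1*(6)*conj(1) + 2*(7/2 - sqrt(5)/2)*conj(1) + 2*(sqrt(5)/2 + 7/2)*conj(1) + 5*(0)*conj(1)]
      = (1/10)[(6) + (7 - sqrt(5)) + (sqrt(5) + 7) + (0)] = 20/10 = 2
  <chi_rho, chi_2> = (1/10)[1*(6)*conj(1) + 2*(7/2 - sqrt(5)/2)*conj(1) + 2*(sqrt(5)/2 + 7/2)*conj(1) + 5*(0)*conj(-1)]
      = (1/10)[(6) + (7 - sqrt(5)) + (sqrt(5) + 7) + (0)] = 20/10 = 2
  <chi_rho, chi_3> = (1/10)[1*(6)*conj(2) + 2*(7/2 - sqrt(5)/2)*conj(-1/2 + sqrt(5)/2) + 2*(sqrt(5)/2 + 7/2)*conj(-sqrt(5)/2 - 1/2) + 5*(0)*conj(0)]
      = (1/10)[(12) + (-6 + 4*sqrt(5)) + (-4*sqrt(5) - 6) + (0)] = 0/10 = 0
  <chi_rho, chi_4> = (1/10)[1*(6)*conj(2) + 2*(7/2 - sqrt(5)/2)*conj(-sqrt(5)/2 - 1/2) + 2*(sqrt(5)/2 + 7/2)*conj(-1/2 + sqrt(5)/2) + 5*(0)*conj(0)]
      = (1/10)[(12) + (-3*sqrt(5) - 1) + (-1 + 3*sqrt(5)) + (0)] = 10/10 = 1
Dimension check: dim(rho) = sum (mult * dim) = 2*1 + 2*1 + 0*2 + 1*2 = 6 = chi_rho(e) = 6.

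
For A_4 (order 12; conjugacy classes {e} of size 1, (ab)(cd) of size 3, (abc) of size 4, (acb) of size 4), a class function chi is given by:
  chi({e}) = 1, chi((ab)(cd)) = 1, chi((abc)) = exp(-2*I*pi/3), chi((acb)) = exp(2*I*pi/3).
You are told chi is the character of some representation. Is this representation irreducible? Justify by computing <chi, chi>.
Irreducible: <chi, chi> = 1.

Proof sketch: <chi, chi> = (1/|G|) sum_C |C| * |chi(C)|^2 = (1/12)[1*|1|^2 + 3*|1|^2 + 4*|exp(-2*I*pi/3)|^2 + 4*|exp(2*I*pi/3)|^2]
  = (1/12)[(1) + (3) + (4) + (4)] = 12/12 = 1.
(Exp terms are combined using exp(i*s)*conj(exp(i*t)) = exp(i*(s-t)), and sums of them are collapsed using the identity that for every m > 1 the m distinct m-th roots of unity sum to 0, e.g. 1 + exp(2*I*pi/3) + exp(-2*I*pi/3) = 0.)
A character is irreducible iff <chi, chi> = 1, so this representation is irreducible.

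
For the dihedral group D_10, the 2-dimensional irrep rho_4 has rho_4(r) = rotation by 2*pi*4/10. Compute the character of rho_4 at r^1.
chi_{rho_4}(r^1) = 2*cos(2*pi*4*1/10) = -sqrt(5)/2 - 1/2

Working: rho_4(r^1) is rotation by angle 2*pi*4*1/10, whose trace is 2*cos(2*pi*4*1/10) = -sqrt(5)/2 - 1/2.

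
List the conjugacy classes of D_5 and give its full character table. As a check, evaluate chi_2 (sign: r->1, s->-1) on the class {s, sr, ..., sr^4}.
Conjugacy classes: {e} of size 1, {r^1, r^4} of size 2, {r^2, r^3} of size 2, {s, sr, ..., sr^4} of size 5.
Character table:
  irrep \ class              {e} (size 1)  {r^1, r^4} (size 2)  {r^2, r^3} (size 2)  {s, sr, ..., sr^4} (size 5)
  chi_1 (triv)               1             1                    1                    1                          
  chi_2 (sign: r->1, s->-1)  1             1                    1                    -1                         
  chi_3 (2d, j=1)            2             -1/2 + sqrt(5)/2     -sqrt(5)/2 - 1/2     0                          
  chi_4 (2d, j=2)            2             -sqrt(5)/2 - 1/2     -1/2 + sqrt(5)/2     0                          

Spot check: chi_2 (sign: r->1, s->-1) on {s, sr, ..., sr^4} = -1.

Reasoning: D_5 has order 2*5 = 10 with 4 conjugacy classes, hence 4 irreducibles. Sum of squared dims 1 + 1 + 4 + 4 = 10 = |G|. Linear characters come from the abelianisation; the 2-dimensional irreps have character r^k -> 2*cos(2*pi*j*k/5), reflections -> 0.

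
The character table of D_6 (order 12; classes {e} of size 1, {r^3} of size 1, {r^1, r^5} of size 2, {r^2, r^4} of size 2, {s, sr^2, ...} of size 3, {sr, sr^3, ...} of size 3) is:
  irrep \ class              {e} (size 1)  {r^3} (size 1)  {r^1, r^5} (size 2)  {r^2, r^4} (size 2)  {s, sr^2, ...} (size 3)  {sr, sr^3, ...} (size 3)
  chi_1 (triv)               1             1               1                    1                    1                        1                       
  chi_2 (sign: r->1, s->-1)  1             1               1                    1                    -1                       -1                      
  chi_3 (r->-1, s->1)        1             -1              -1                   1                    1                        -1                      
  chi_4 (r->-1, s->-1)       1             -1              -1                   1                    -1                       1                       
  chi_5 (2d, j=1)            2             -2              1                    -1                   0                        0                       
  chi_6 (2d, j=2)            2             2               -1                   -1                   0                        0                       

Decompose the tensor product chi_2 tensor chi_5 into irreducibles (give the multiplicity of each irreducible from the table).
chi_2 tensor chi_5 = chi_5 (all other irreducibles have multiplicity 0).

Derivation: The character of a tensor product is the pointwise product (chi_2 * chi_5)(C) = chi_2(C) * chi_5(C):
  {e}: (1)*(2), {r^3}: (1)*(-2), {r^1, r^5}: (1)*(1), {r^2, r^4}: (1)*(-1), {s, sr^2, ...}: (-1)*(0), {sr, sr^3, ...}: (-1)*(0)
so (chi_2 * chi_5) takes values
  {e} -> 2, {r^3} -> -2, {r^1, r^5} -> 1, {r^2, r^4} -> -1, {s, sr^2, ...} -> 0, {sr, sr^3, ...} -> 0.
Now take the inner product of this character with each irreducible chi from the table, <chi_2*chi_5, chi> = (1/12) sum_C |C| (chi_2*chi_5)(C) conj(chi(C)):
  <chi_2*chi_5, chi_1> = (1/12)[1*(2)*conj(1) + 1*(-2)*conj(1) + 2*(1)*conj(1) + 2*(-1)*conj(1) + 3*(0)*conj(1) + 3*(0)*conj(1)]
      = (1/12)[(2) + (-2) + (2) + (-2) + (0) + (0)] = 0/12 = 0
  <chi_2*chi_5, chi_2> = (1/12)[1*(2)*conj(1) + 1*(-2)*conj(1) + 2*(1)*conj(1) + 2*(-1)*conj(1) + 3*(0)*conj(-1) + 3*(0)*conj(-1)]
      = (1/12)[(2) + (-2) + (2) + (-2) + (0) + (0)] = 0/12 = 0
  <chi_2*chi_5, chi_3> = (1/12)[1*(2)*conj(1) + 1*(-2)*conj(-1) + 2*(1)*conj(-1) + 2*(-1)*conj(1) + 3*(0)*conj(1) + 3*(0)*conj(-1)]
      = (1/12)[(2) + (2) + (-2) + (-2) + (0) + (0)] = 0/12 = 0
  <chi_2*chi_5, chi_4> = (1/12)[1*(2)*conj(1) + 1*(-2)*conj(-1) + 2*(1)*conj(-1) + 2*(-1)*conj(1) + 3*(0)*conj(-1) + 3*(0)*conj(1)]
      = (1/12)[(2) + (2) + (-2) + (-2) + (0) + (0)] = 0/12 = 0
  <chi_2*chi_5, chi_5> = (1/12)[1*(2)*conj(2) + 1*(-2)*conj(-2) + 2*(1)*conj(1) + 2*(-1)*conj(-1) + 3*(0)*conj(0) + 3*(0)*conj(0)]
      = (1/12)[(4) + (4) + (2) + (2) + (0) + (0)] = 12/12 = 1
  <chi_2*chi_5, chi_6> = (1/12)[1*(2)*conj(2) + 1*(-2)*conj(2) + 2*(1)*conj(-1) + 2*(-1)*conj(-1) + 3*(0)*conj(0) + 3*(0)*conj(0)]
      = (1/12)[(4) + (-4) + (-2) + (2) + (0) + (0)] = 0/12 = 0
Hence the multiplicities are chi_5: 1. Dimension check: dim(chi_2)*dim(chi_5) = 1*2 = 2 and sum (mult * dim) = 1*2 = 2.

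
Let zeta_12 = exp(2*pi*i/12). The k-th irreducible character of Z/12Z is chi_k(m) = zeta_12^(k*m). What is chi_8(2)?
chi_8(2) = zeta_12^16 = exp(2*I*pi/3)

Explanation: chi_8(2) = zeta_12^(8*2) = zeta_12^16. Since zeta_12^12 = 1, this equals zeta_12^4 = exp(2*pi*i*4/12) = exp(2*I*pi/3).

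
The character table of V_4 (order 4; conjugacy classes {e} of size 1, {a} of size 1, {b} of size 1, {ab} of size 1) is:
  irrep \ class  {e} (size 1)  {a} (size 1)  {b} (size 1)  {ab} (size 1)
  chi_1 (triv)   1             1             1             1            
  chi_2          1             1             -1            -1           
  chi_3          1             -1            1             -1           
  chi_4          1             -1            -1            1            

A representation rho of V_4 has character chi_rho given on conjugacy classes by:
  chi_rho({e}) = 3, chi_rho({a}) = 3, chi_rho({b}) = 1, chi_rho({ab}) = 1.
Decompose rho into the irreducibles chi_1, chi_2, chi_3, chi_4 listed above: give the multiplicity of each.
Multiplicities: chi_1: 2, chi_2: 1, chi_3: 0, chi_4: 0.

Why: Use <chi_rho, chi> = (1/|G|) sum_C |C| * chi_rho(C) * conj(chi(C)) with |G| = 4 for each irreducible chi in the table:
  <chi_rho, chi_1> = (1/4)[1*(3)*conj(1) + 1*(3)*conj(1) + 1*(1)*conj(1) + 1*(1)*conj(1)]
      = (1/4)[(3) + (3) + (1) + (1)] = 8/4 = 2
  <chi_rho, chi_2> = (1/4)[1*(3)*conj(1) + 1*(3)*conj(1) + 1*(1)*conj(-1) + 1*(1)*conj(-1)]
      = (1/4)[(3) + (3) + (-1) + (-1)] = 4/4 = 1
  <chi_rho, chi_3> = (1/4)[1*(3)*conj(1) + 1*(3)*conj(-1) + 1*(1)*conj(1) + 1*(1)*conj(-1)]
      = (1/4)[(3) + (-3) + (1) + (-1)] = 0/4 = 0
  <chi_rho, chi_4> = (1/4)[1*(3)*conj(1) + 1*(3)*conj(-1) + 1*(1)*conj(-1) + 1*(1)*conj(1)]
      = (1/4)[(3) + (-3) + (-1) + (1)] = 0/4 = 0
Dimension check: dim(rho) = sum (mult * dim) = 2*1 + 1*1 + 0*1 + 0*1 = 3 = chi_rho(e) = 3.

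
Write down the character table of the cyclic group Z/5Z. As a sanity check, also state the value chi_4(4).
Character table of Z/5Z (irreps indexed chi_0,...,chi_4 with chi_k(m) = zeta_5^(k*m), zeta_5 = exp(2*pi*i/5)):
  irrep \ class  {0} (size 1)  {1} (size 1)    {2} (size 1)    {3} (size 1)    {4} (size 1)  
  chi_0          1             1               1               1               1             
  chi_1          1             exp(2*I*pi/5)   exp(4*I*pi/5)   exp(-4*I*pi/5)  exp(-2*I*pi/5)
  chi_2          1             exp(4*I*pi/5)   exp(-2*I*pi/5)  exp(2*I*pi/5)   exp(-4*I*pi/5)
  chi_3          1             exp(-4*I*pi/5)  exp(2*I*pi/5)   exp(-2*I*pi/5)  exp(4*I*pi/5) 
  chi_4          1             exp(-2*I*pi/5)  exp(-4*I*pi/5)  exp(4*I*pi/5)   exp(2*I*pi/5) 

Spot check: chi_4(4) = zeta_5^(4*4) = zeta_5^16 = exp(2*I*pi/5).

Working: Z/5Z is abelian, so all 5 irreducible complex representations are 1-dimensional. They are given by chi_k(m) = zeta_5^(k*m) for k = 0,...,4. Row orthogonality: sum_m chi_k(m) conj(chi_l(m)) = 5 * [k = l].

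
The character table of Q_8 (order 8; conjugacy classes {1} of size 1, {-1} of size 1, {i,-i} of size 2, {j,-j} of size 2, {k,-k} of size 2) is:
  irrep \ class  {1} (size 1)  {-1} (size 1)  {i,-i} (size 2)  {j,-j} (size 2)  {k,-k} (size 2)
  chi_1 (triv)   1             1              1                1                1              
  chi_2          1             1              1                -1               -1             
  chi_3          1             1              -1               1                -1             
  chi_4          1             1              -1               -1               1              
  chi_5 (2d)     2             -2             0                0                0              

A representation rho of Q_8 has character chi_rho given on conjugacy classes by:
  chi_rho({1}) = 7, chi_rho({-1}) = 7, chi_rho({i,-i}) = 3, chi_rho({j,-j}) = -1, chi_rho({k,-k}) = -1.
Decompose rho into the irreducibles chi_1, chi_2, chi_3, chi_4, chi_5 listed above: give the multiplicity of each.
Multiplicities: chi_1: 2, chi_2: 3, chi_3: 1, chi_4: 1, chi_5: 0.

Solution. Use <chi_rho, chi> = (1/|G|) sum_C |C| * chi_rho(C) * conj(chi(C)) with |G| = 8 for each irreducible chi in the table:
  <chi_rho, chi_1> = (1/8)[1*(7)*conj(1) + 1*(7)*conj(1) + 2*(3)*conj(1) + 2*(-1)*conj(1) + 2*(-1)*conj(1)]
      = (1/8)[(7) + (7) + (6) + (-2) + (-2)] = 16/8 = 2
  <chi_rho, chi_2> = (1/8)[1*(7)*conj(1) + 1*(7)*conj(1) + 2*(3)*conj(1) + 2*(-1)*conj(-1) + 2*(-1)*conj(-1)]
      = (1/8)[(7) + (7) + (6) + (2) + (2)] = 24/8 = 3
  <chi_rho, chi_3> = (1/8)[1*(7)*conj(1) + 1*(7)*conj(1) + 2*(3)*conj(-1) + 2*(-1)*conj(1) + 2*(-1)*conj(-1)]
      = (1/8)[(7) + (7) + (-6) + (-2) + (2)] = 8/8 = 1
  <chi_rho, chi_4> = (1/8)[1*(7)*conj(1) + 1*(7)*conj(1) + 2*(3)*conj(-1) + 2*(-1)*conj(-1) + 2*(-1)*conj(1)]
      = (1/8)[(7) + (7) + (-6) + (2) + (-2)] = 8/8 = 1
  <chi_rho, chi_5> = (1/8)[1*(7)*conj(2) + 1*(7)*conj(-2) + 2*(3)*conj(0) + 2*(-1)*conj(0) + 2*(-1)*conj(0)]
      = (1/8)[(14) + (-14) + (0) + (0) + (0)] = 0/8 = 0
Dimension check: dim(rho) = sum (mult * dim) = 2*1 + 3*1 + 1*1 + 1*1 + 0*2 = 7 = chi_rho(e) = 7.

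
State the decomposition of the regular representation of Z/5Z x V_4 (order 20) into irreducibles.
Each irreducible V_i of dimension d_i appears with multiplicity d_i, i.e. rho_reg = (direct sum over all irreducibles V_i) d_i V_i. The irreducible dimensions for Z/5Z x V_4 are 1, 1, 1, 1, 1, 1, 1, 1, 1, 1, 1, 1, 1, 1, 1, 1, 1, 1, 1, 1: 20 irreducibles of dimension 1, each with multiplicity 1. Total dimension 20*1*1 = 20 = |G|.

Details: General theorem: in the regular representation of a finite group G, each irreducible appears with multiplicity equal to its dimension. Check: dim(rho_reg) = sum d_i^2 = 1 + 1 + 1 + 1 + 1 + 1 + 1 + 1 + 1 + 1 + 1 + 1 + 1 + 1 + 1 + 1 + 1 + 1 + 1 + 1 = 20 = |G|.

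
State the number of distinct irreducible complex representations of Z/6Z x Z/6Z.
36

Explanation: The number of irreducible complex representations of a finite group equals its number of conjugacy classes. Z/6Z x Z/6Z is abelian of order 36, so every element is its own conjugacy class: 36 classes, so Z/6Z x Z/6Z (order 36) has exactly 36 irreducible complex representations.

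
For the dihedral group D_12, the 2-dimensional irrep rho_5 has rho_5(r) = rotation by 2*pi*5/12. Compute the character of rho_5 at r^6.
chi_{rho_5}(r^6) = 2*cos(2*pi*5*6/12) = -2

Proof sketch: rho_5(r^6) is rotation by angle 2*pi*5*6/12, whose trace is 2*cos(2*pi*5*6/12) = -2.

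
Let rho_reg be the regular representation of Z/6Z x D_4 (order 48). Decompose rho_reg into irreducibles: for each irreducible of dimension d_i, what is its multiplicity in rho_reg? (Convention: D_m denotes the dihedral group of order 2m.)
Each irreducible V_i of dimension d_i appears with multiplicity d_i, i.e. rho_reg = (direct sum over all irreducibles V_i) d_i V_i. The irreducible dimensions for Z/6Z x D_4 are 1, 1, 1, 1, 1, 1, 1, 1, 1, 1, 1, 1, 1, 1, 1, 1, 1, 1, 1, 1, 1, 1, 1, 1, 2, 2, 2, 2, 2, 2: 24 irreducibles of dimension 1, each with multiplicity 1; 6 irreducibles of dimension 2, each with multiplicity 2. Total dimension 24*1*1 + 6*2*2 = 48 = |G|.

Justification: General theorem: in the regular representation of a finite group G, each irreducible appears with multiplicity equal to its dimension. Check: dim(rho_reg) = sum d_i^2 = 1 + 1 + 1 + 1 + 1 + 1 + 1 + 1 + 1 + 1 + 1 + 1 + 1 + 1 + 1 + 1 + 1 + 1 + 1 + 1 + 1 + 1 + 1 + 1 + 4 + 4 + 4 + 4 + 4 + 4 = 48 = |G|.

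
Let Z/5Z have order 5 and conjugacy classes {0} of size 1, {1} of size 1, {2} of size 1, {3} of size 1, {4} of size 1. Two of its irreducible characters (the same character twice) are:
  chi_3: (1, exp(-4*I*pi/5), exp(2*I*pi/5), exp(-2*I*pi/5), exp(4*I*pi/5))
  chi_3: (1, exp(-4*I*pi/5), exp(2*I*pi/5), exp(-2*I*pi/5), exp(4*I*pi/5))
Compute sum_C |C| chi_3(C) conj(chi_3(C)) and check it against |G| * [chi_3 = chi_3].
Sum = 5 = |G| = 5; so <chi_3, chi_3> = 1 (norm-1 confirms irreducibility).

Working: Compute term by term over conjugacy classes (|C| * chi_3(C) * conj(chi_3(C))):
  1*(1)*conj(1) + 1*(exp(-4*I*pi/5))*conj(exp(-4*I*pi/5)) + 1*(exp(2*I*pi/5))*conj(exp(2*I*pi/5)) + 1*(exp(-2*I*pi/5))*conj(exp(-2*I*pi/5)) + 1*(exp(4*I*pi/5))*conj(exp(4*I*pi/5))
  = (1) + (1) + (1) + (1) + (1)
  = 5.
(Exp terms are combined using exp(i*s)*conj(exp(i*t)) = exp(i*(s-t)), and sums of them are collapsed using the identity that for every m > 1 the m distinct m-th roots of unity sum to 0, e.g. 1 + exp(2*I*pi/3) + exp(-2*I*pi/3) = 0.)
Dividing by |G| = 5 gives 5/5 = 1, matching the row-orthogonality relation <chi_3, chi_3> = [chi_3 = chi_3].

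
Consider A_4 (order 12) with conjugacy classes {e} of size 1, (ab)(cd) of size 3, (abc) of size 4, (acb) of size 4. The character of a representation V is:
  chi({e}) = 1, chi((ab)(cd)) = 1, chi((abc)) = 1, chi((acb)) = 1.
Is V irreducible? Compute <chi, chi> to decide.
Irreducible: <chi, chi> = 1.

Proof sketch: <chi, chi> = (1/|G|) sum_C |C| * |chi(C)|^2 = (1/12)[1*|1|^2 + 3*|1|^2 + 4*|1|^2 + 4*|1|^2]
  = (1/12)[(1) + (3) + (4) + (4)] = 12/12 = 1.
(Exp terms are combined using exp(i*s)*conj(exp(i*t)) = exp(i*(s-t)), and sums of them are collapsed using the identity that for every m > 1 the m distinct m-th roots of unity sum to 0, e.g. 1 + exp(2*I*pi/3) + exp(-2*I*pi/3) = 0.)
A character is irreducible iff <chi, chi> = 1, so this representation is irreducible.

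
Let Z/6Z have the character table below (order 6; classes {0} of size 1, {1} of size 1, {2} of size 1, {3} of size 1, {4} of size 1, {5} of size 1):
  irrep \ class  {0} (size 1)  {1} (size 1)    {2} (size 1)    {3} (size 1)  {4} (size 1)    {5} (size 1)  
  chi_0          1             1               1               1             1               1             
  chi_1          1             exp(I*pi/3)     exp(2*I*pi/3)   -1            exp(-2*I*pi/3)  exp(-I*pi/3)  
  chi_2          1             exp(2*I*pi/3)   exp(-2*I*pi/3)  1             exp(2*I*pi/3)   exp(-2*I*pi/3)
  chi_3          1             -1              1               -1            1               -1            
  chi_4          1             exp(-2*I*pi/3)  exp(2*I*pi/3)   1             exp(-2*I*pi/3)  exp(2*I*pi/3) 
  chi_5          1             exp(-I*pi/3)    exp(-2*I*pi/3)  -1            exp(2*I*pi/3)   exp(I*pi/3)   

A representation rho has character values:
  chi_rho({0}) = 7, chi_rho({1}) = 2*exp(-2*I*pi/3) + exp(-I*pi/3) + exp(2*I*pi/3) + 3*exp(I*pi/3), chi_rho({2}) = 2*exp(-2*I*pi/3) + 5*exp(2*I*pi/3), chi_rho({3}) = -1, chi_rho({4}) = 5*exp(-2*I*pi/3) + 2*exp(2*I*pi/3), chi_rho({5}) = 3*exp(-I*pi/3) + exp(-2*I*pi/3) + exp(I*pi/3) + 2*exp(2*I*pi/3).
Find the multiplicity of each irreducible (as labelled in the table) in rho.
Multiplicities: chi_0: 0, chi_1: 3, chi_2: 1, chi_3: 0, chi_4: 2, chi_5: 1.

Working: Use <chi_rho, chi> = (1/|G|) sum_C |C| * chi_rho(C) * conj(chi(C)) with |G| = 6 for each irreducible chi in the table:
  <chi_rho, chi_0> = (1/6)[1*(7)*conj(1) + 1*(2*exp(-2*I*pi/3) + exp(-I*pi/3) + exp(2*I*pi/3) + 3*exp(I*pi/3))*conj(1) + 1*(2*exp(-2*I*pi/3) + 5*exp(2*I*pi/3))*conj(1) + 1*(-1)*conj(1) + 1*(5*exp(-2*I*pi/3) + 2*exp(2*I*pi/3))*conj(1) + 1*(3*exp(-I*pi/3) + exp(-2*I*pi/3) + exp(I*pi/3) + 2*exp(2*I*pi/3))*conj(1)]
      = (1/6)[(7) + (2*exp(-2*I*pi/3) + exp(-I*pi/3) + exp(2*I*pi/3) + 3*exp(I*pi/3)) + (2*exp(-2*I*pi/3) + 5*exp(2*I*pi/3)) + (-1) + (5*exp(-2*I*pi/3) + 2*exp(2*I*pi/3)) + (3*exp(-I*pi/3) + exp(-2*I*pi/3) + exp(I*pi/3) + 2*exp(2*I*pi/3))] = 0/6 = 0
  <chi_rho, chi_1> = (1/6)[1*(7)*conj(1) + 1*(2*exp(-2*I*pi/3) + exp(-I*pi/3) + exp(2*I*pi/3) + 3*exp(I*pi/3))*conj(exp(I*pi/3)) + 1*(2*exp(-2*I*pi/3) + 5*exp(2*I*pi/3))*conj(exp(2*I*pi/3)) + 1*(-1)*conj(-1) + 1*(5*exp(-2*I*pi/3) + 2*exp(2*I*pi/3))*conj(exp(-2*I*pi/3)) + 1*(3*exp(-I*pi/3) + exp(-2*I*pi/3) + exp(I*pi/3) + 2*exp(2*I*pi/3))*conj(exp(-I*pi/3))]
      = (1/6)[(7) + (1) + (5 + 2*exp(2*I*pi/3)) + (1) + (5 + 2*exp(-2*I*pi/3)) + (1)] = 18/6 = 3
  <chi_rho, chi_2> = (1/6)[1*(7)*conj(1) + 1*(2*exp(-2*I*pi/3) + exp(-I*pi/3) + exp(2*I*pi/3) + 3*exp(I*pi/3))*conj(exp(2*I*pi/3)) + 1*(2*exp(-2*I*pi/3) + 5*exp(2*I*pi/3))*conj(exp(-2*I*pi/3)) + 1*(-1)*conj(1) + 1*(5*exp(-2*I*pi/3) + 2*exp(2*I*pi/3))*conj(exp(2*I*pi/3)) + 1*(3*exp(-I*pi/3) + exp(-2*I*pi/3) + exp(I*pi/3) + 2*exp(2*I*pi/3))*conj(exp(-2*I*pi/3))]
      = (1/6)[(7) + (3*exp(-I*pi/3) + 2*exp(2*I*pi/3)) + (2 + 5*exp(-2*I*pi/3)) + (-1) + (2 + 5*exp(2*I*pi/3)) + (2*exp(-2*I*pi/3) + 3*exp(I*pi/3))] = 6/6 = 1
  <chi_rho, chi_3> = (1/6)[1*(7)*conj(1) + 1*(2*exp(-2*I*pi/3) + exp(-I*pi/3) + exp(2*I*pi/3) + 3*exp(I*pi/3))*conj(-1) + 1*(2*exp(-2*I*pi/3) + 5*exp(2*I*pi/3))*conj(1) + 1*(-1)*conj(-1) + 1*(5*exp(-2*I*pi/3) + 2*exp(2*I*pi/3))*conj(1) + 1*(3*exp(-I*pi/3) + exp(-2*I*pi/3) + exp(I*pi/3) + 2*exp(2*I*pi/3))*conj(-1)]
      = (1/6)[(7) + (-3*exp(I*pi/3) - exp(2*I*pi/3) - exp(-I*pi/3) - 2*exp(-2*I*pi/3)) + (2*exp(-2*I*pi/3) + 5*exp(2*I*pi/3)) + (1) + (5*exp(-2*I*pi/3) + 2*exp(2*I*pi/3)) + (-2*exp(2*I*pi/3) - exp(I*pi/3) - exp(-2*I*pi/3) - 3*exp(-I*pi/3))] = 0/6 = 0
  <chi_rho, chi_4> = (1/6)[1*(7)*conj(1) + 1*(2*exp(-2*I*pi/3) + exp(-I*pi/3) + exp(2*I*pi/3) + 3*exp(I*pi/3))*conj(exp(-2*I*pi/3)) + 1*(2*exp(-2*I*pi/3) + 5*exp(2*I*pi/3))*conj(exp(2*I*pi/3)) + 1*(-1)*conj(1) + 1*(5*exp(-2*I*pi/3) + 2*exp(2*I*pi/3))*conj(exp(-2*I*pi/3)) + 1*(3*exp(-I*pi/3) + exp(-2*I*pi/3) + exp(I*pi/3) + 2*exp(2*I*pi/3))*conj(exp(2*I*pi/3))]
      = (1/6)[(7) + (-1) + (5 + 2*exp(2*I*pi/3)) + (-1) + (5 + 2*exp(-2*I*pi/3)) + (-1)] = 12/6 = 2
  <chi_rho, chi_5> = (1/6)[1*(7)*conj(1) + 1*(2*exp(-2*I*pi/3) + exp(-I*pi/3) + exp(2*I*pi/3) + 3*exp(I*pi/3))*conj(exp(-I*pi/3)) + 1*(2*exp(-2*I*pi/3) + 5*exp(2*I*pi/3))*conj(exp(-2*I*pi/3)) + 1*(-1)*conj(-1) + 1*(5*exp(-2*I*pi/3) + 2*exp(2*I*pi/3))*conj(exp(2*I*pi/3)) + 1*(3*exp(-I*pi/3) + exp(-2*I*pi/3) + exp(I*pi/3) + 2*exp(2*I*pi/3))*conj(exp(I*pi/3))]
      = (1/6)[(7) + (2*exp(-I*pi/3) + 3*exp(2*I*pi/3)) + (2 + 5*exp(-2*I*pi/3)) + (1) + (2 + 5*exp(2*I*pi/3)) + (3*exp(-2*I*pi/3) + 2*exp(I*pi/3))] = 6/6 = 1
(Exp terms are combined using exp(i*s)*conj(exp(i*t)) = exp(i*(s-t)), and sums of them are collapsed using the identity that for every m > 1 the m distinct m-th roots of unity sum to 0, e.g. 1 + exp(2*I*pi/3) + exp(-2*I*pi/3) = 0.)
Dimension check: dim(rho) = sum (mult * dim) = 0*1 + 3*1 + 1*1 + 0*1 + 2*1 + 1*1 = 7 = chi_rho(e) = 7.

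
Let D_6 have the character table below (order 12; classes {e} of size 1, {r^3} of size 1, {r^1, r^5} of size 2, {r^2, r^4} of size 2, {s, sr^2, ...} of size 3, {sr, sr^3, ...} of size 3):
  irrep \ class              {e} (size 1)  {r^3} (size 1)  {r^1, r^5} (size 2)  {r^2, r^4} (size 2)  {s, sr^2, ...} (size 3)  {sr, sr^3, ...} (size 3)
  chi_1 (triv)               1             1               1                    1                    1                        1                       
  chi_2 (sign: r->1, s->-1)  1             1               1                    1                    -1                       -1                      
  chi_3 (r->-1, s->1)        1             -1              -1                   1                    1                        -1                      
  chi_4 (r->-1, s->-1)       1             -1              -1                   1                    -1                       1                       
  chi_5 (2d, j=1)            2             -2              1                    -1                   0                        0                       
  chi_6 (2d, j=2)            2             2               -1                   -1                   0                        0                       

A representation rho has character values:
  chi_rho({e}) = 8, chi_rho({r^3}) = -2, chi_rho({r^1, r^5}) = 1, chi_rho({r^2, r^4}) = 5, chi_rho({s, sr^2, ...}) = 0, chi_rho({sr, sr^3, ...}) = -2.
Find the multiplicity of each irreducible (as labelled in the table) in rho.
Multiplicities: chi_1: 1, chi_2: 2, chi_3: 2, chi_4: 1, chi_5: 1, chi_6: 0.

Use <chi_rho, chi> = (1/|G|) sum_C |C| * chi_rho(C) * conj(chi(C)) with |G| = 12 for each irreducible chi in the table:
  <chi_rho, chi_1> = (1/12)[1*(8)*conj(1) + 1*(-2)*conj(1) + 2*(1)*conj(1) + 2*(5)*conj(1) + 3*(0)*conj(1) + 3*(-2)*conj(1)]
      = (1/12)[(8) + (-2) + (2) + (10) + (0) + (-6)] = 12/12 = 1
  <chi_rho, chi_2> = (1/12)[1*(8)*conj(1) + 1*(-2)*conj(1) + 2*(1)*conj(1) + 2*(5)*conj(1) + 3*(0)*conj(-1) + 3*(-2)*conj(-1)]
      = (1/12)[(8) + (-2) + (2) + (10) + (0) + (6)] = 24/12 = 2
  <chi_rho, chi_3> = (1/12)[1*(8)*conj(1) + 1*(-2)*conj(-1) + 2*(1)*conj(-1) + 2*(5)*conj(1) + 3*(0)*conj(1) + 3*(-2)*conj(-1)]
      = (1/12)[(8) + (2) + (-2) + (10) + (0) + (6)] = 24/12 = 2
  <chi_rho, chi_4> = (1/12)[1*(8)*conj(1) + 1*(-2)*conj(-1) + 2*(1)*conj(-1) + 2*(5)*conj(1) + 3*(0)*conj(-1) + 3*(-2)*conj(1)]
      = (1/12)[(8) + (2) + (-2) + (10) + (0) + (-6)] = 12/12 = 1
  <chi_rho, chi_5> = (1/12)[1*(8)*conj(2) + 1*(-2)*conj(-2) + 2*(1)*conj(1) + 2*(5)*conj(-1) + 3*(0)*conj(0) + 3*(-2)*conj(0)]
      = (1/12)[(16) + (4) + (2) + (-10) + (0) + (0)] = 12/12 = 1
  <chi_rho, chi_6> = (1/12)[1*(8)*conj(2) + 1*(-2)*conj(2) + 2*(1)*conj(-1) + 2*(5)*conj(-1) + 3*(0)*conj(0) + 3*(-2)*conj(0)]
      = (1/12)[(16) + (-4) + (-2) + (-10) + (0) + (0)] = 0/12 = 0
Dimension check: dim(rho) = sum (mult * dim) = 1*1 + 2*1 + 2*1 + 1*1 + 1*2 + 0*2 = 8 = chi_rho(e) = 8.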